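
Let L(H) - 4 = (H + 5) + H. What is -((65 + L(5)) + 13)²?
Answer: -9409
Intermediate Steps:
L(H) = 9 + 2*H (L(H) = 4 + ((H + 5) + H) = 4 + ((5 + H) + H) = 4 + (5 + 2*H) = 9 + 2*H)
-((65 + L(5)) + 13)² = -((65 + (9 + 2*5)) + 13)² = -((65 + (9 + 10)) + 13)² = -((65 + 19) + 13)² = -(84 + 13)² = -1*97² = -1*9409 = -9409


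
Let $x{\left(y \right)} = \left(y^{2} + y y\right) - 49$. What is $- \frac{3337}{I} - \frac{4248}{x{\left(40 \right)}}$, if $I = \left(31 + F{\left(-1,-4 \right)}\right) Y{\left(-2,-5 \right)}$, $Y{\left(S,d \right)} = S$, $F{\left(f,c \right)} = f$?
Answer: $\frac{10260007}{189060} \approx 54.268$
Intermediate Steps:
$x{\left(y \right)} = -49 + 2 y^{2}$ ($x{\left(y \right)} = \left(y^{2} + y^{2}\right) - 49 = 2 y^{2} - 49 = -49 + 2 y^{2}$)
$I = -60$ ($I = \left(31 - 1\right) \left(-2\right) = 30 \left(-2\right) = -60$)
$- \frac{3337}{I} - \frac{4248}{x{\left(40 \right)}} = - \frac{3337}{-60} - \frac{4248}{-49 + 2 \cdot 40^{2}} = \left(-3337\right) \left(- \frac{1}{60}\right) - \frac{4248}{-49 + 2 \cdot 1600} = \frac{3337}{60} - \frac{4248}{-49 + 3200} = \frac{3337}{60} - \frac{4248}{3151} = \frac{10260007}{189060}$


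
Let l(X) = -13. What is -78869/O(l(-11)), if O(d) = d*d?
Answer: -78869/169 ≈ -466.68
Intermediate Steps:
O(d) = d²
-78869/O(l(-11)) = -78869/((-13)²) = -78869/169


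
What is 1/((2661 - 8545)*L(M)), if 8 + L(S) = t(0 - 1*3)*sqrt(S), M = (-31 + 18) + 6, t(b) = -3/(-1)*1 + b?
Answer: 1/47072 ≈ 2.1244e-5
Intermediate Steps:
t(b) = 3 + b (t(b) = -3*(-1)*1 + b = 3*1 + b = 3 + b)
M = -7 (M = -13 + 6 = -7)
L(S) = -8 (L(S) = -8 + (3 + (0 - 1*3))*sqrt(S) = -8 + (3 + (0 - 3))*sqrt(S) = -8 + (3 - 3)*sqrt(S) = -8 + 0*sqrt(S) = -8 + 0 = -8)
1/((2661 - 8545)*L(M)) = 1/((2661 - 8545)*(-8)) = -1/8/(-5884) = -1/5884*(-1/8) = 1/47072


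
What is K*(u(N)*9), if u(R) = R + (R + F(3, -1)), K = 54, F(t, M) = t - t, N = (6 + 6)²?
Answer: 139968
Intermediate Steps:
N = 144 (N = 12² = 144)
F(t, M) = 0
u(R) = 2*R (u(R) = R + (R + 0) = R + R = 2*R)
K*(u(N)*9) = 54*((2*144)*9) = 54*(288*9) = 54*2592 = 139968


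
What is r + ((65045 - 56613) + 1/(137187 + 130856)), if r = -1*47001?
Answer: -10338150466/268043 ≈ -38569.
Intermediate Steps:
r = -47001
r + ((65045 - 56613) + 1/(137187 + 130856)) = -47001 + ((65045 - 56613) + 1/(137187 + 130856)) = -47001 + (8432 + 1/268043) = -47001 + 2260138577/268043 = -10338150466/268043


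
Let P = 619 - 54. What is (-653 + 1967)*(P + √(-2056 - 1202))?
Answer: 742410 + 3942*I*√362 ≈ 7.4241e+5 + 75002.0*I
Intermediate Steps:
P = 565
(-653 + 1967)*(P + √(-2056 - 1202)) = (-653 + 1967)*(565 + √(-2056 - 1202)) = 1314*(565 + √(-3258)) = 1314*(565 + 3*I*√362) = 742410 + 3942*I*√362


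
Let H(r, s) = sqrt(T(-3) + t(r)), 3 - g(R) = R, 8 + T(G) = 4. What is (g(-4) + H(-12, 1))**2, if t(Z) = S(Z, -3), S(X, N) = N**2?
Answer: (7 + sqrt(5))**2 ≈ 85.305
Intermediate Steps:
T(G) = -4 (T(G) = -8 + 4 = -4)
g(R) = 3 - R
t(Z) = 9 (t(Z) = (-3)**2 = 9)
H(r, s) = sqrt(5) (H(r, s) = sqrt(-4 + 9) = sqrt(5))
(g(-4) + H(-12, 1))**2 = ((3 - 1*(-4)) + sqrt(5))**2 = ((3 + 4) + sqrt(5))**2 = (7 + sqrt(5))**2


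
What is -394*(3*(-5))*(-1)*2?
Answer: -11820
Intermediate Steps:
-394*(3*(-5))*(-1)*2 = -394*(-15*(-1))*2 = -5910*2 = -394*30 = -11820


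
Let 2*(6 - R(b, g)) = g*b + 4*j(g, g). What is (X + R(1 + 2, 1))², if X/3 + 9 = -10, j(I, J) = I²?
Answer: 11881/4 ≈ 2970.3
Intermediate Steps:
X = -57 (X = -27 + 3*(-10) = -27 - 30 = -57)
R(b, g) = 6 - 2*g² - b*g/2 (R(b, g) = 6 - (g*b + 4*g²)/2 = 6 - (b*g + 4*g²)/2 = 6 - (4*g² + b*g)/2 = 6 + (-2*g² - b*g/2) = 6 - 2*g² - b*g/2)
(X + R(1 + 2, 1))² = (-57 + (6 - 2*1² - ½*(1 + 2)*1))² = (-57 + (6 - 2*1 - ½*3*1))² = (-57 + (6 - 2 - 3/2))² = (-57 + 5/2)² = (-109/2)² = 11881/4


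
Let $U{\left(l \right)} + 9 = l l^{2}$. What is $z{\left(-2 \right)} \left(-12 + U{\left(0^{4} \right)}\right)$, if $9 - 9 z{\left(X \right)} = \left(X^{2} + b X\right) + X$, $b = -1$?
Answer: $- \frac{35}{3} \approx -11.667$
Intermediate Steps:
$U{\left(l \right)} = -9 + l^{3}$ ($U{\left(l \right)} = -9 + l l^{2} = -9 + l^{3}$)
$z{\left(X \right)} = 1 - \frac{X^{2}}{9}$ ($z{\left(X \right)} = 1 - \frac{\left(X^{2} - X\right) + X}{9} = 1 - \frac{X^{2}}{9}$)
$z{\left(-2 \right)} \left(-12 + U{\left(0^{4} \right)}\right) = \left(1 - \frac{\left(-2\right)^{2}}{9}\right) \left(-12 - \left(9 - \left(0^{4}\right)^{3}\right)\right) = \left(1 - \frac{4}{9}\right) \left(-12 - \left(9 - 0^{3}\right)\right) = \left(1 - \frac{4}{9}\right) \left(-12 + \left(-9 + 0\right)\right) = \frac{5 \left(-12 - 9\right)}{9} = \frac{5}{9} \left(-21\right) = - \frac{35}{3}$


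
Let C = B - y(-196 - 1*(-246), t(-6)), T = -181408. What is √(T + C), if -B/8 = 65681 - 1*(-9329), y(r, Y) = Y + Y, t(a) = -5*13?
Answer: I*√781358 ≈ 883.94*I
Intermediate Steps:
t(a) = -65
y(r, Y) = 2*Y
B = -600080 (B = -8*(65681 - 1*(-9329)) = -8*(65681 + 9329) = -8*75010 = -600080)
C = -599950 (C = -600080 - 2*(-65) = -600080 - 1*(-130) = -600080 + 130 = -599950)
√(T + C) = √(-181408 - 599950) = √(-781358) = I*√781358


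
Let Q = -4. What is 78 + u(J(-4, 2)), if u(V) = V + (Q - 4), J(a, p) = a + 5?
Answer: 71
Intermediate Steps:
J(a, p) = 5 + a
u(V) = -8 + V (u(V) = V + (-4 - 4) = V - 8 = -8 + V)
78 + u(J(-4, 2)) = 78 + (-8 + (5 - 4)) = 78 + (-8 + 1) = 78 - 7 = 71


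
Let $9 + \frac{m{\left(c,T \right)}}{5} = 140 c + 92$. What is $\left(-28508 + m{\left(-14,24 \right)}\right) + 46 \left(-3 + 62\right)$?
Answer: $-35179$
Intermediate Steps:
$m{\left(c,T \right)} = 415 + 700 c$ ($m{\left(c,T \right)} = -45 + 5 \left(140 c + 92\right) = -45 + 5 \left(92 + 140 c\right) = -45 + \left(460 + 700 c\right) = 415 + 700 c$)
$\left(-28508 + m{\left(-14,24 \right)}\right) + 46 \left(-3 + 62\right) = \left(-28508 + \left(415 + 700 \left(-14\right)\right)\right) + 46 \left(-3 + 62\right) = \left(-28508 + \left(415 - 9800\right)\right) + 46 \cdot 59 = \left(-28508 - 9385\right) + 2714 = -37893 + 2714 = -35179$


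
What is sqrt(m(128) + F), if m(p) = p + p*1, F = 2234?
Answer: sqrt(2490) ≈ 49.900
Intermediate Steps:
m(p) = 2*p (m(p) = p + p = 2*p)
sqrt(m(128) + F) = sqrt(2*128 + 2234) = sqrt(256 + 2234) = sqrt(2490)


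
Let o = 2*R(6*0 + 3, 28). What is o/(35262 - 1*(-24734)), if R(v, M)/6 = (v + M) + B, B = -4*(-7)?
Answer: 177/14999 ≈ 0.011801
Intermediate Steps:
B = 28
R(v, M) = 168 + 6*M + 6*v (R(v, M) = 6*((v + M) + 28) = 6*((M + v) + 28) = 6*(28 + M + v) = 168 + 6*M + 6*v)
o = 708 (o = 2*(168 + 6*28 + 6*(6*0 + 3)) = 2*(168 + 168 + 6*(0 + 3)) = 2*(168 + 168 + 6*3) = 2*(168 + 168 + 18) = 2*354 = 708)
o/(35262 - 1*(-24734)) = 708/(35262 - 1*(-24734)) = 708/(35262 + 24734) = 708/59996 = 708*(1/59996) = 177/14999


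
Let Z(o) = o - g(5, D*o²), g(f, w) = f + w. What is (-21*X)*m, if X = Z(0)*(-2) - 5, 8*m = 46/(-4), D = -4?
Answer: 2415/16 ≈ 150.94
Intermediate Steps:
m = -23/16 (m = (46/(-4))/8 = (46*(-¼))/8 = (⅛)*(-23/2) = -23/16 ≈ -1.4375)
Z(o) = -5 + o + 4*o² (Z(o) = o - (5 - 4*o²) = o + (-5 + 4*o²) = -5 + o + 4*o²)
X = 5 (X = (-5 + 0 + 4*0²)*(-2) - 5 = (-5 + 0 + 4*0)*(-2) - 5 = (-5 + 0 + 0)*(-2) - 5 = -5*(-2) - 5 = 10 - 5 = 5)
(-21*X)*m = -21*5*(-23/16) = -105*(-23/16) = 2415/16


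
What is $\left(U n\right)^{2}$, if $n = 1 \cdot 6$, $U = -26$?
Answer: $24336$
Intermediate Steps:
$n = 6$
$\left(U n\right)^{2} = \left(\left(-26\right) 6\right)^{2} = \left(-156\right)^{2} = 24336$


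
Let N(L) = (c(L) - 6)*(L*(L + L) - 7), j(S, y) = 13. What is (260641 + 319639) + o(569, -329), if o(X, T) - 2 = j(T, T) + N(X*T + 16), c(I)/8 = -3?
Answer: -2102292872995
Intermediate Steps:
c(I) = -24 (c(I) = 8*(-3) = -24)
N(L) = 210 - 60*L² (N(L) = (-24 - 6)*(L*(L + L) - 7) = -30*(L*(2*L) - 7) = -30*(2*L² - 7) = -30*(-7 + 2*L²) = 210 - 60*L²)
o(X, T) = 225 - 60*(16 + T*X)² (o(X, T) = 2 + (13 + (210 - 60*(X*T + 16)²)) = 2 + (13 + (210 - 60*(T*X + 16)²)) = 2 + (13 + (210 - 60*(16 + T*X)²)) = 2 + (223 - 60*(16 + T*X)²) = 225 - 60*(16 + T*X)²)
(260641 + 319639) + o(569, -329) = (260641 + 319639) + (225 - 60*(16 - 329*569)²) = 580280 + (225 - 60*(16 - 187201)²) = 580280 + (225 - 60*(-187185)²) = 580280 + (225 - 60*35038224225) = 580280 + (225 - 2102293453500) = 580280 - 2102293453275 = -2102292872995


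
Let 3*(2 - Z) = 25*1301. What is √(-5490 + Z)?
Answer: I*√146967/3 ≈ 127.79*I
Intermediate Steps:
Z = -32519/3 (Z = 2 - 25*1301/3 = 2 - ⅓*32525 = 2 - 32525/3 = -32519/3 ≈ -10840.)
√(-5490 + Z) = √(-5490 - 32519/3) = √(-48989/3) = I*√146967/3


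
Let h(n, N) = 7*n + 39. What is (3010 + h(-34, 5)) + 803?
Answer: 3614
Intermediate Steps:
h(n, N) = 39 + 7*n
(3010 + h(-34, 5)) + 803 = (3010 + (39 + 7*(-34))) + 803 = (3010 + (39 - 238)) + 803 = (3010 - 199) + 803 = 2811 + 803 = 3614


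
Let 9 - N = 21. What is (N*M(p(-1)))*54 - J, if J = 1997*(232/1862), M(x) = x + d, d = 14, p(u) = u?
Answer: -8074396/931 ≈ -8672.8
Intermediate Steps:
N = -12 (N = 9 - 1*21 = 9 - 21 = -12)
M(x) = 14 + x (M(x) = x + 14 = 14 + x)
J = 231652/931 (J = 1997*(232*(1/1862)) = 1997*(116/931) = 231652/931 ≈ 248.82)
(N*M(p(-1)))*54 - J = -12*(14 - 1)*54 - 1*231652/931 = -12*13*54 - 231652/931 = -156*54 - 231652/931 = -8424 - 231652/931 = -8074396/931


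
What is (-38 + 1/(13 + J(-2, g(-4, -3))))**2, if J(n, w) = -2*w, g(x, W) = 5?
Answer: 12769/9 ≈ 1418.8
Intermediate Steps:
(-38 + 1/(13 + J(-2, g(-4, -3))))**2 = (-38 + 1/(13 - 2*5))**2 = (-38 + 1/(13 - 10))**2 = (-38 + 1/3)**2 = (-113/3)**2 = 12769/9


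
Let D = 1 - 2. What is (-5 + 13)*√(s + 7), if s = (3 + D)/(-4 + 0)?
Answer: 4*√26 ≈ 20.396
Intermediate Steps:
D = -1
s = -½ (s = (3 - 1)/(-4 + 0) = 2/(-4) = 2*(-¼) = -½ ≈ -0.50000)
(-5 + 13)*√(s + 7) = (-5 + 13)*√(-½ + 7) = 8*√(13/2) = 8*(√26/2) = 4*√26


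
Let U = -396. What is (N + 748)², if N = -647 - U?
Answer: 247009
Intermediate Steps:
N = -251 (N = -647 - 1*(-396) = -647 + 396 = -251)
(N + 748)² = (-251 + 748)² = 497² = 247009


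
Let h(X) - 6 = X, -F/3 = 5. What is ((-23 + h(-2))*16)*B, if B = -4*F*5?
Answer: -91200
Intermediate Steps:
F = -15 (F = -3*5 = -15)
h(X) = 6 + X
B = 300 (B = -4*(-15)*5 = 60*5 = 300)
((-23 + h(-2))*16)*B = ((-23 + (6 - 2))*16)*300 = ((-23 + 4)*16)*300 = -19*16*300 = -304*300 = -91200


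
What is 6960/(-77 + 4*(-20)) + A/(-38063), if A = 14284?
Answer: -267161068/5975891 ≈ -44.706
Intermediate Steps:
6960/(-77 + 4*(-20)) + A/(-38063) = 6960/(-77 + 4*(-20)) + 14284/(-38063) = 6960/(-77 - 80) + 14284*(-1/38063) = 6960/(-157) - 14284/38063 = 6960*(-1/157) - 14284/38063 = -6960/157 - 14284/38063 = -267161068/5975891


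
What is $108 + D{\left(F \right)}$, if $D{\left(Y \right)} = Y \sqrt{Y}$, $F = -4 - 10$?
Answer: $108 - 14 i \sqrt{14} \approx 108.0 - 52.383 i$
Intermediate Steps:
$F = -14$
$D{\left(Y \right)} = Y^{\frac{3}{2}}$
$108 + D{\left(F \right)} = 108 + \left(-14\right)^{\frac{3}{2}} = 108 - 14 i \sqrt{14}$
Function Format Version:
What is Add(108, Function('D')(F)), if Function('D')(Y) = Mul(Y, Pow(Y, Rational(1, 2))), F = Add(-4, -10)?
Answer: Add(108, Mul(-14, I, Pow(14, Rational(1, 2)))) ≈ Add(108.00, Mul(-52.383, I))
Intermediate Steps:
F = -14
Function('D')(Y) = Pow(Y, Rational(3, 2))
Add(108, Function('D')(F)) = Add(108, Pow(-14, Rational(3, 2))) = Add(108, Mul(-14, I, Pow(14, Rational(1, 2))))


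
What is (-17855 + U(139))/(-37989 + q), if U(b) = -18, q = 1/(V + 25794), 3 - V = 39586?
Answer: 246450797/523830322 ≈ 0.47048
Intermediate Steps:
V = -39583 (V = 3 - 1*39586 = 3 - 39586 = -39583)
q = -1/13789 (q = 1/(-39583 + 25794) = 1/(-13789) = -1/13789 ≈ -7.2522e-5)
(-17855 + U(139))/(-37989 + q) = (-17855 - 18)/(-37989 - 1/13789) = -17873/(-523830322/13789) = -17873*(-13789/523830322) = 246450797/523830322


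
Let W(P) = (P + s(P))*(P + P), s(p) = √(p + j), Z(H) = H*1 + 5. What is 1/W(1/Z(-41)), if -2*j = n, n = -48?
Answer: -648/31067 - 3888*√863/31067 ≈ -3.6973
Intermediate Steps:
j = 24 (j = -½*(-48) = 24)
Z(H) = 5 + H (Z(H) = H + 5 = 5 + H)
s(p) = √(24 + p) (s(p) = √(p + 24) = √(24 + p))
W(P) = 2*P*(P + √(24 + P)) (W(P) = (P + √(24 + P))*(P + P) = (P + √(24 + P))*(2*P) = 2*P*(P + √(24 + P)))
1/W(1/Z(-41)) = 1/(2*(1/(5 - 41) + √(24 + 1/(5 - 41)))/(5 - 41)) = 1/(2*(1/(-36) + √(24 + 1/(-36)))/(-36)) = 1/(2*(-1/36)*(-1/36 + √(24 - 1/36))) = 1/(2*(-1/36)*(-1/36 + √(863/36))) = 1/(2*(-1/36)*(-1/36 + √863/6)) = 1/(1/648 - √863/108)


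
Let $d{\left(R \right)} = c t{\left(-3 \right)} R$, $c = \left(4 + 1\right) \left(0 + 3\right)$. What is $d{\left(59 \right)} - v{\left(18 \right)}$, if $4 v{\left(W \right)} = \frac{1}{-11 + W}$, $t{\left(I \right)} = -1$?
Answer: $- \frac{24781}{28} \approx -885.04$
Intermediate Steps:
$c = 15$ ($c = 5 \cdot 3 = 15$)
$v{\left(W \right)} = \frac{1}{4 \left(-11 + W\right)}$
$d{\left(R \right)} = - 15 R$ ($d{\left(R \right)} = 15 \left(-1\right) R = - 15 R$)
$d{\left(59 \right)} - v{\left(18 \right)} = \left(-15\right) 59 - \frac{1}{4 \left(-11 + 18\right)} = -885 - \frac{1}{4 \cdot 7} = -885 - \frac{1}{4} \cdot \frac{1}{7} = -885 - \frac{1}{28} = - \frac{24781}{28}$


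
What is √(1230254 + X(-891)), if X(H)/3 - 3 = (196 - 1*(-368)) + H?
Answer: √1229282 ≈ 1108.7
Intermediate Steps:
X(H) = 1701 + 3*H (X(H) = 9 + 3*((196 - 1*(-368)) + H) = 9 + 3*((196 + 368) + H) = 9 + 3*(564 + H) = 9 + (1692 + 3*H) = 1701 + 3*H)
√(1230254 + X(-891)) = √(1230254 + (1701 + 3*(-891))) = √(1230254 + (1701 - 2673)) = √(1230254 - 972) = √1229282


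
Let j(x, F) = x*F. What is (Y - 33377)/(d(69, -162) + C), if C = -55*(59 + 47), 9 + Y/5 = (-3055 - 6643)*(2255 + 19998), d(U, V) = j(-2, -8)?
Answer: 31737688/171 ≈ 1.8560e+5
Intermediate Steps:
j(x, F) = F*x
d(U, V) = 16 (d(U, V) = -8*(-2) = 16)
Y = -1079048015 (Y = -45 + 5*((-3055 - 6643)*(2255 + 19998)) = -45 + 5*(-9698*22253) = -45 + 5*(-215809594) = -45 - 1079047970 = -1079048015)
C = -5830 (C = -55*106 = -5830)
(Y - 33377)/(d(69, -162) + C) = (-1079048015 - 33377)/(16 - 5830) = -1079081392/(-5814) = -1079081392*(-1/5814) = 31737688/171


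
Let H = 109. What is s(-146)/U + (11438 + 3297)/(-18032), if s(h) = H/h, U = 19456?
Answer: -373730829/457332736 ≈ -0.81720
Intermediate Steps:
s(h) = 109/h
s(-146)/U + (11438 + 3297)/(-18032) = (109/(-146))/19456 + (11438 + 3297)/(-18032) = (109*(-1/146))*(1/19456) + 14735*(-1/18032) = -109/146*1/19456 - 2105/2576 = -109/2840576 - 2105/2576 = -373730829/457332736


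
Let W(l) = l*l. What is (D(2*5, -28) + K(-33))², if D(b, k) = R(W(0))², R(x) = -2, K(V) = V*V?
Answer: 1194649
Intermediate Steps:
W(l) = l²
K(V) = V²
D(b, k) = 4 (D(b, k) = (-2)² = 4)
(D(2*5, -28) + K(-33))² = (4 + (-33)²)² = (4 + 1089)² = 1093² = 1194649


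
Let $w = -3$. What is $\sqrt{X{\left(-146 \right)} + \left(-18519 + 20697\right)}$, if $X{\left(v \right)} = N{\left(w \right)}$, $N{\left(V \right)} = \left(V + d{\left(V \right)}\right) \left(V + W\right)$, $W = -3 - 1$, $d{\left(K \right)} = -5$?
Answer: $\sqrt{2234} \approx 47.265$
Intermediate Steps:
$W = -4$
$N{\left(V \right)} = \left(-5 + V\right) \left(-4 + V\right)$ ($N{\left(V \right)} = \left(V - 5\right) \left(V - 4\right) = \left(-5 + V\right) \left(-4 + V\right)$)
$X{\left(v \right)} = 56$ ($X{\left(v \right)} = 20 + \left(-3\right)^{2} - -27 = 20 + 9 + 27 = 56$)
$\sqrt{X{\left(-146 \right)} + \left(-18519 + 20697\right)} = \sqrt{56 + \left(-18519 + 20697\right)} = \sqrt{56 + 2178} = \sqrt{2234}$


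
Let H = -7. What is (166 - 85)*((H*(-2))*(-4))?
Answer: -4536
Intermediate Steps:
(166 - 85)*((H*(-2))*(-4)) = (166 - 85)*(-7*(-2)*(-4)) = 81*(14*(-4)) = 81*(-56) = -4536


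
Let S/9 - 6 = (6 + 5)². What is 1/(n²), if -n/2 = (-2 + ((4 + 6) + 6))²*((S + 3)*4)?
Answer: 1/3228950237184 ≈ 3.0970e-13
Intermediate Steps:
S = 1143 (S = 54 + 9*(6 + 5)² = 54 + 9*11² = 54 + 9*121 = 54 + 1089 = 1143)
n = -1796928 (n = -2*(-2 + ((4 + 6) + 6))²*(1143 + 3)*4 = -2*(-2 + (10 + 6))²*1146*4 = -2*(-2 + 16)²*4584 = -2*14²*4584 = -392*4584 = -2*898464 = -1796928)
1/(n²) = 1/((-1796928)²) = 1/3228950237184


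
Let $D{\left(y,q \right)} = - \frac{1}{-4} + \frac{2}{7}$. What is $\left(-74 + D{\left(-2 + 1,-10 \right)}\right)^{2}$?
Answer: $\frac{4231249}{784} \approx 5397.0$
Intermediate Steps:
$D{\left(y,q \right)} = \frac{15}{28}$ ($D{\left(y,q \right)} = \left(-1\right) \left(- \frac{1}{4}\right) + 2 \cdot \frac{1}{7} = \frac{1}{4} + \frac{2}{7} = \frac{15}{28}$)
$\left(-74 + D{\left(-2 + 1,-10 \right)}\right)^{2} = \left(-74 + \frac{15}{28}\right)^{2} = \left(- \frac{2057}{28}\right)^{2} = \frac{4231249}{784}$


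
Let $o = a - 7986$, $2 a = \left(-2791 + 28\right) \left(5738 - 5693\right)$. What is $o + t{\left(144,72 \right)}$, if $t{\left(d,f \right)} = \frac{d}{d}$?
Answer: $- \frac{140305}{2} \approx -70153.0$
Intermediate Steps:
$a = - \frac{124335}{2}$ ($a = \frac{\left(-2791 + 28\right) \left(5738 - 5693\right)}{2} = \frac{\left(-2763\right) 45}{2} = \frac{1}{2} \left(-124335\right) = - \frac{124335}{2} \approx -62168.0$)
$t{\left(d,f \right)} = 1$
$o = - \frac{140307}{2}$ ($o = - \frac{124335}{2} - 7986 = - \frac{140307}{2} \approx -70154.0$)
$o + t{\left(144,72 \right)} = - \frac{140307}{2} + 1 = - \frac{140305}{2}$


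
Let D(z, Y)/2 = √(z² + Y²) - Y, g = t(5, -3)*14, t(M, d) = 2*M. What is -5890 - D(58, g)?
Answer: -5610 - 4*√5741 ≈ -5913.1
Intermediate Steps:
g = 140 (g = (2*5)*14 = 10*14 = 140)
D(z, Y) = -2*Y + 2*√(Y² + z²) (D(z, Y) = 2*(√(z² + Y²) - Y) = 2*(√(Y² + z²) - Y) = -2*Y + 2*√(Y² + z²))
-5890 - D(58, g) = -5890 - (-2*140 + 2*√(140² + 58²)) = -5890 - (-280 + 2*√(19600 + 3364)) = -5890 - (-280 + 2*√22964) = -5890 - (-280 + 2*(2*√5741)) = -5890 - (-280 + 4*√5741) = -5890 + (280 - 4*√5741) = -5610 - 4*√5741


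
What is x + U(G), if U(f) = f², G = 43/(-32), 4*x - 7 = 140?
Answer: 39481/1024 ≈ 38.556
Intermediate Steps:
x = 147/4 (x = 7/4 + (¼)*140 = 7/4 + 35 = 147/4 ≈ 36.750)
G = -43/32 (G = 43*(-1/32) = -43/32 ≈ -1.3438)
x + U(G) = 147/4 + (-43/32)² = 147/4 + 1849/1024 = 39481/1024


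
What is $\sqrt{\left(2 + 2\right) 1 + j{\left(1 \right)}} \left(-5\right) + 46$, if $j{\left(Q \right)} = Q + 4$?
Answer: $31$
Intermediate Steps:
$j{\left(Q \right)} = 4 + Q$
$\sqrt{\left(2 + 2\right) 1 + j{\left(1 \right)}} \left(-5\right) + 46 = \sqrt{\left(2 + 2\right) 1 + \left(4 + 1\right)} \left(-5\right) + 46 = \sqrt{4 \cdot 1 + 5} \left(-5\right) + 46 = \sqrt{4 + 5} \left(-5\right) + 46 = \sqrt{9} \left(-5\right) + 46 = 3 \left(-5\right) + 46 = -15 + 46 = 31$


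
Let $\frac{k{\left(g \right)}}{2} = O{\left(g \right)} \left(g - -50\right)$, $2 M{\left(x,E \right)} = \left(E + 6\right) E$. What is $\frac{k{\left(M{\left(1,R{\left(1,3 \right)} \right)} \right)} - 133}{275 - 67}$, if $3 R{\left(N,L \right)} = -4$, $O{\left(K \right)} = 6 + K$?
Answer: $\frac{11171}{16848} \approx 0.66305$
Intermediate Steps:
$R{\left(N,L \right)} = - \frac{4}{3}$ ($R{\left(N,L \right)} = \frac{1}{3} \left(-4\right) = - \frac{4}{3}$)
$M{\left(x,E \right)} = \frac{E \left(6 + E\right)}{2}$ ($M{\left(x,E \right)} = \frac{\left(E + 6\right) E}{2} = \frac{\left(6 + E\right) E}{2} = \frac{E \left(6 + E\right)}{2}$)
$k{\left(g \right)} = 2 \left(6 + g\right) \left(50 + g\right)$ ($k{\left(g \right)} = 2 \left(6 + g\right) \left(g - -50\right) = 2 \left(6 + g\right) \left(g + 50\right) = 2 \left(6 + g\right) \left(50 + g\right)$)
$\frac{k{\left(M{\left(1,R{\left(1,3 \right)} \right)} \right)} - 133}{275 - 67} = \frac{2 \left(6 + \frac{1}{2} \left(- \frac{4}{3}\right) \left(6 - \frac{4}{3}\right)\right) \left(50 + \frac{1}{2} \left(- \frac{4}{3}\right) \left(6 - \frac{4}{3}\right)\right) - 133}{275 - 67} = \frac{2 \left(6 + \frac{1}{2} \left(- \frac{4}{3}\right) \frac{14}{3}\right) \left(50 + \frac{1}{2} \left(- \frac{4}{3}\right) \frac{14}{3}\right) - 133}{208} = \left(2 \left(6 - \frac{28}{9}\right) \left(50 - \frac{28}{9}\right) - 133\right) \frac{1}{208} = \left(2 \cdot \frac{26}{9} \cdot \frac{422}{9} - 133\right) \frac{1}{208} = \left(\frac{21944}{81} - 133\right) \frac{1}{208} = \frac{11171}{81} \cdot \frac{1}{208} = \frac{11171}{16848}$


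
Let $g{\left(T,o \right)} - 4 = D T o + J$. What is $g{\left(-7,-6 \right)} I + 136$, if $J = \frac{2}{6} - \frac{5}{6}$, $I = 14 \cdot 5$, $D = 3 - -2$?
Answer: $15081$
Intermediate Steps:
$D = 5$ ($D = 3 + 2 = 5$)
$I = 70$
$J = - \frac{1}{2}$ ($J = 2 \cdot \frac{1}{6} - \frac{5}{6} = \frac{1}{3} - \frac{5}{6} = - \frac{1}{2} \approx -0.5$)
$g{\left(T,o \right)} = \frac{7}{2} + 5 T o$ ($g{\left(T,o \right)} = 4 + \left(5 T o - \frac{1}{2}\right) = 4 + \left(- \frac{1}{2} + 5 T o\right) = \frac{7}{2} + 5 T o$)
$g{\left(-7,-6 \right)} I + 136 = \left(\frac{7}{2} + 5 \left(-7\right) \left(-6\right)\right) 70 + 136 = \left(\frac{7}{2} + 210\right) 70 + 136 = \frac{427}{2} \cdot 70 + 136 = 14945 + 136 = 15081$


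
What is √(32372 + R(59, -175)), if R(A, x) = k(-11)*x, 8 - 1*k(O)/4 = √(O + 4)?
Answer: 2*√(6693 + 175*I*√7) ≈ 163.72 + 5.6561*I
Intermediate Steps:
k(O) = 32 - 4*√(4 + O) (k(O) = 32 - 4*√(O + 4) = 32 - 4*√(4 + O))
R(A, x) = x*(32 - 4*I*√7) (R(A, x) = (32 - 4*√(4 - 11))*x = (32 - 4*I*√7)*x = x*(32 - 4*I*√7))
√(32372 + R(59, -175)) = √(32372 + 4*(-175)*(8 - I*√7)) = √(32372 + (-5600 + 700*I*√7)) = √(26772 + 700*I*√7)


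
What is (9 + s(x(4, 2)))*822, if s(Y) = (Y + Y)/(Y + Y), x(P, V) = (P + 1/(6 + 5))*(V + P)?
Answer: 8220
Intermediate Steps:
x(P, V) = (1/11 + P)*(P + V) (x(P, V) = (P + 1/11)*(P + V) = (1/11 + P)*(P + V))
s(Y) = 1 (s(Y) = (2*Y)/((2*Y)) = (2*Y)*(1/(2*Y)) = 1)
(9 + s(x(4, 2)))*822 = (9 + 1)*822 = 10*822 = 8220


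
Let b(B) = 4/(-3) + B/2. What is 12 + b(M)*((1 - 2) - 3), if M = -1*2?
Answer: 64/3 ≈ 21.333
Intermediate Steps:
M = -2
b(B) = -4/3 + B/2 (b(B) = 4*(-⅓) + B*(½) = -4/3 + B/2)
12 + b(M)*((1 - 2) - 3) = 12 + (-4/3 + (½)*(-2))*((1 - 2) - 3) = 12 + (-4/3 - 1)*(-1 - 3) = 12 - 7/3*(-4) = 12 + 28/3 = 64/3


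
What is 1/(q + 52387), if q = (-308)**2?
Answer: 1/147251 ≈ 6.7911e-6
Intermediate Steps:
q = 94864
1/(q + 52387) = 1/(94864 + 52387) = 1/147251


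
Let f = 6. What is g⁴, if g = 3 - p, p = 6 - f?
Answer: 81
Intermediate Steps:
p = 0 (p = 6 - 1*6 = 6 - 6 = 0)
g = 3 (g = 3 - 1*0 = 3 + 0 = 3)
g⁴ = 3⁴ = 81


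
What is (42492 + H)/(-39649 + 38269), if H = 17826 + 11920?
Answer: -36119/690 ≈ -52.346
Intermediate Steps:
H = 29746
(42492 + H)/(-39649 + 38269) = (42492 + 29746)/(-39649 + 38269) = 72238/(-1380) = 72238*(-1/1380) = -36119/690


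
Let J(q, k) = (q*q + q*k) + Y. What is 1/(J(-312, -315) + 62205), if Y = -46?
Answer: 1/257783 ≈ 3.8792e-6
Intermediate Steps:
J(q, k) = -46 + q² + k*q (J(q, k) = (q*q + q*k) - 46 = (q² + k*q) - 46 = -46 + q² + k*q)
1/(J(-312, -315) + 62205) = 1/((-46 + (-312)² - 315*(-312)) + 62205) = 1/((-46 + 97344 + 98280) + 62205) = 1/(195578 + 62205) = 1/257783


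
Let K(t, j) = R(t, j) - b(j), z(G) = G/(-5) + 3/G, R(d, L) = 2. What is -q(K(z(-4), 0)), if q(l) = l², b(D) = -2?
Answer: -16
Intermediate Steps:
z(G) = 3/G - G/5 (z(G) = G*(-⅕) + 3/G = -G/5 + 3/G = 3/G - G/5)
K(t, j) = 4 (K(t, j) = 2 - 1*(-2) = 2 + 2 = 4)
-q(K(z(-4), 0)) = -1*4² = -1*16 = -16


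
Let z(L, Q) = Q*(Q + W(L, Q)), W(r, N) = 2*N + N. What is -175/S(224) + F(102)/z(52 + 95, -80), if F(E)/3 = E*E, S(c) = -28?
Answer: 47803/6400 ≈ 7.4692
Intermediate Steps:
W(r, N) = 3*N
F(E) = 3*E**2 (F(E) = 3*(E*E) = 3*E**2)
z(L, Q) = 4*Q**2 (z(L, Q) = Q*(Q + 3*Q) = Q*(4*Q) = 4*Q**2)
-175/S(224) + F(102)/z(52 + 95, -80) = -175/(-28) + (3*102**2)/((4*(-80)**2)) = -175*(-1/28) + (3*10404)/((4*6400)) = 25/4 + 31212/25600 = 25/4 + 31212*(1/25600) = 25/4 + 7803/6400 = 47803/6400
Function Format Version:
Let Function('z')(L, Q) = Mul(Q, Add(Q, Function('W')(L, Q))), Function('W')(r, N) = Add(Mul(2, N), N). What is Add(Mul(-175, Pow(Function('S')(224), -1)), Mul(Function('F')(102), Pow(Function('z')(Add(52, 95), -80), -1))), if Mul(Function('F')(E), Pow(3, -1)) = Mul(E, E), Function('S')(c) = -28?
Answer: Rational(47803, 6400) ≈ 7.4692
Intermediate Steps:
Function('W')(r, N) = Mul(3, N)
Function('F')(E) = Mul(3, Pow(E, 2)) (Function('F')(E) = Mul(3, Mul(E, E)) = Mul(3, Pow(E, 2)))
Function('z')(L, Q) = Mul(4, Pow(Q, 2)) (Function('z')(L, Q) = Mul(Q, Add(Q, Mul(3, Q))) = Mul(Q, Mul(4, Q)) = Mul(4, Pow(Q, 2)))
Add(Mul(-175, Pow(Function('S')(224), -1)), Mul(Function('F')(102), Pow(Function('z')(Add(52, 95), -80), -1))) = Add(Mul(-175, Pow(-28, -1)), Mul(Mul(3, Pow(102, 2)), Pow(Mul(4, Pow(-80, 2)), -1))) = Add(Mul(-175, Rational(-1, 28)), Mul(Mul(3, 10404), Pow(Mul(4, 6400), -1))) = Add(Rational(25, 4), Mul(31212, Pow(25600, -1))) = Add(Rational(25, 4), Mul(31212, Rational(1, 25600))) = Add(Rational(25, 4), Rational(7803, 6400)) = Rational(47803, 6400)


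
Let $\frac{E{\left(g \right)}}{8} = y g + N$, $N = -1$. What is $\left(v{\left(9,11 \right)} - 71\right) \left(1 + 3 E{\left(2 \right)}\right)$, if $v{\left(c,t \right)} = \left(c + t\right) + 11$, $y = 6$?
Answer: $-10600$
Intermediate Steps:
$v{\left(c,t \right)} = 11 + c + t$
$E{\left(g \right)} = -8 + 48 g$ ($E{\left(g \right)} = 8 \left(6 g - 1\right) = 8 \left(-1 + 6 g\right) = -8 + 48 g$)
$\left(v{\left(9,11 \right)} - 71\right) \left(1 + 3 E{\left(2 \right)}\right) = \left(\left(11 + 9 + 11\right) - 71\right) \left(1 + 3 \left(-8 + 48 \cdot 2\right)\right) = \left(31 - 71\right) \left(1 + 3 \left(-8 + 96\right)\right) = - 40 \left(1 + 3 \cdot 88\right) = - 40 \left(1 + 264\right) = \left(-40\right) 265 = -10600$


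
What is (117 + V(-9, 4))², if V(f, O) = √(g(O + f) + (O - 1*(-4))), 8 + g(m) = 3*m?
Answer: (117 + I*√15)² ≈ 13674.0 + 906.28*I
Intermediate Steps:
g(m) = -8 + 3*m
V(f, O) = √(-4 + 3*f + 4*O) (V(f, O) = √((-8 + 3*(O + f)) + (O - 1*(-4))) = √((-8 + (3*O + 3*f)) + (O + 4)) = √((-8 + 3*O + 3*f) + (4 + O)) = √(-4 + 3*f + 4*O))
(117 + V(-9, 4))² = (117 + √(-4 + 3*(-9) + 4*4))² = (117 + √(-4 - 27 + 16))² = (117 + √(-15))² = (117 + I*√15)²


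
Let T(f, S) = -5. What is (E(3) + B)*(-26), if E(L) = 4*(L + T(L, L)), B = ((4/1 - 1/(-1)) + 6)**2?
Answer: -2938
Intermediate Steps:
B = 121 (B = ((4*1 - 1*(-1)) + 6)**2 = ((4 + 1) + 6)**2 = (5 + 6)**2 = 11**2 = 121)
E(L) = -20 + 4*L (E(L) = 4*(L - 5) = 4*(-5 + L) = -20 + 4*L)
(E(3) + B)*(-26) = ((-20 + 4*3) + 121)*(-26) = ((-20 + 12) + 121)*(-26) = (-8 + 121)*(-26) = 113*(-26) = -2938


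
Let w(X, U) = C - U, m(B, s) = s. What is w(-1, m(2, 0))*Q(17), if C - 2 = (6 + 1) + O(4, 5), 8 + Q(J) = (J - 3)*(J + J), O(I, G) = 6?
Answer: 7020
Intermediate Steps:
Q(J) = -8 + 2*J*(-3 + J) (Q(J) = -8 + (J - 3)*(J + J) = -8 + (-3 + J)*(2*J) = -8 + 2*J*(-3 + J))
C = 15 (C = 2 + ((6 + 1) + 6) = 2 + (7 + 6) = 2 + 13 = 15)
w(X, U) = 15 - U
w(-1, m(2, 0))*Q(17) = (15 - 1*0)*(-8 - 6*17 + 2*17²) = (15 + 0)*(-8 - 102 + 2*289) = 15*(-8 - 102 + 578) = 15*468 = 7020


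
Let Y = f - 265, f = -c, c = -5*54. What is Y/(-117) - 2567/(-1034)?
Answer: 295169/120978 ≈ 2.4399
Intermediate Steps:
c = -270
f = 270 (f = -1*(-270) = 270)
Y = 5 (Y = 270 - 265 = 5)
Y/(-117) - 2567/(-1034) = 5/(-117) - 2567/(-1034) = 5*(-1/117) - 2567*(-1/1034) = -5/117 + 2567/1034 = 295169/120978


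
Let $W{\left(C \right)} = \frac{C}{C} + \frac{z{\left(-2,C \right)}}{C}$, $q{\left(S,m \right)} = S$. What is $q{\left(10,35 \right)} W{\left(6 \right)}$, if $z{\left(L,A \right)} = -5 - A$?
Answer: $- \frac{25}{3} \approx -8.3333$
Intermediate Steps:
$W{\left(C \right)} = 1 + \frac{-5 - C}{C}$ ($W{\left(C \right)} = \frac{C}{C} + \frac{-5 - C}{C} = 1 + \frac{-5 - C}{C}$)
$q{\left(10,35 \right)} W{\left(6 \right)} = 10 \left(- \frac{5}{6}\right) = - \frac{25}{3}$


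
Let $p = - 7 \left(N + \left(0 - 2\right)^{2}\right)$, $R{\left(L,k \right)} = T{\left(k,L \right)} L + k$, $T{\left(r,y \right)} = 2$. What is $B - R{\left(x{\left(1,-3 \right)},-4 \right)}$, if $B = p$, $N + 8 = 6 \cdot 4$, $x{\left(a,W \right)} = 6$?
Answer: $-148$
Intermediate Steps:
$N = 16$ ($N = -8 + 6 \cdot 4 = -8 + 24 = 16$)
$R{\left(L,k \right)} = k + 2 L$ ($R{\left(L,k \right)} = 2 L + k = k + 2 L$)
$p = -140$ ($p = - 7 \left(16 + \left(0 - 2\right)^{2}\right) = - 7 \left(16 + \left(-2\right)^{2}\right) = - 7 \left(16 + 4\right) = \left(-7\right) 20 = -140$)
$B = -140$
$B - R{\left(x{\left(1,-3 \right)},-4 \right)} = -140 - \left(-4 + 2 \cdot 6\right) = -140 - \left(-4 + 12\right) = -140 - 8 = -148$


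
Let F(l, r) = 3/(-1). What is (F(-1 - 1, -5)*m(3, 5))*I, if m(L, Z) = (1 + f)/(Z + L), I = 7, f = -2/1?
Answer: 21/8 ≈ 2.6250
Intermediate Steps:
f = -2 (f = -2*1 = -2)
F(l, r) = -3 (F(l, r) = 3*(-1) = -3)
m(L, Z) = -1/(L + Z) (m(L, Z) = (1 - 2)/(Z + L) = -1/(L + Z))
(F(-1 - 1, -5)*m(3, 5))*I = -(-3)/(3 + 5)*7 = -(-3)/8*7 = -3*(-⅛)*7 = (3/8)*7 = 21/8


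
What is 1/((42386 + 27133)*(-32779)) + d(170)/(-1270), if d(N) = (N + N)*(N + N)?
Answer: -26342503759687/289402939227 ≈ -91.024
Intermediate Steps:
d(N) = 4*N² (d(N) = (2*N)*(2*N) = 4*N²)
1/((42386 + 27133)*(-32779)) + d(170)/(-1270) = 1/((42386 + 27133)*(-32779)) + (4*170²)/(-1270) = -1/32779/69519 + (4*28900)*(-1/1270) = (1/69519)*(-1/32779) + 115600*(-1/1270) = -1/2278763301 - 11560/127 = -26342503759687/289402939227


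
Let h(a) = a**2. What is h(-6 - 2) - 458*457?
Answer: -209242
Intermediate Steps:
h(-6 - 2) - 458*457 = (-6 - 2)**2 - 458*457 = (-8)**2 - 209306 = 64 - 209306 = -209242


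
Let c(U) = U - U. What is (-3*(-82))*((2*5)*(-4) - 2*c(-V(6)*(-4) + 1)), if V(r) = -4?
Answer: -9840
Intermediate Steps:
c(U) = 0
(-3*(-82))*((2*5)*(-4) - 2*c(-V(6)*(-4) + 1)) = (-3*(-82))*((2*5)*(-4) - 2*0) = 246*(10*(-4) + 0) = 246*(-40 + 0) = 246*(-40) = -9840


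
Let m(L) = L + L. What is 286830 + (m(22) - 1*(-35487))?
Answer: 322361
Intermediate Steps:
m(L) = 2*L
286830 + (m(22) - 1*(-35487)) = 286830 + (2*22 - 1*(-35487)) = 286830 + (44 + 35487) = 286830 + 35531 = 322361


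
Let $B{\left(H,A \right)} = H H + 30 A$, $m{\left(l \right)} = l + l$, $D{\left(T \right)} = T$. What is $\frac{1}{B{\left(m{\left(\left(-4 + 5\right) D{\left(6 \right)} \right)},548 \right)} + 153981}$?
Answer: $\frac{1}{170565} \approx 5.8629 \cdot 10^{-6}$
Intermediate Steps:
$m{\left(l \right)} = 2 l$
$B{\left(H,A \right)} = H^{2} + 30 A$
$\frac{1}{B{\left(m{\left(\left(-4 + 5\right) D{\left(6 \right)} \right)},548 \right)} + 153981} = \frac{1}{\left(\left(2 \left(-4 + 5\right) 6\right)^{2} + 30 \cdot 548\right) + 153981} = \frac{1}{\left(\left(2 \cdot 1 \cdot 6\right)^{2} + 16440\right) + 153981} = \frac{1}{\left(\left(2 \cdot 6\right)^{2} + 16440\right) + 153981} = \frac{1}{\left(12^{2} + 16440\right) + 153981} = \frac{1}{\left(144 + 16440\right) + 153981} = \frac{1}{16584 + 153981} = \frac{1}{170565}$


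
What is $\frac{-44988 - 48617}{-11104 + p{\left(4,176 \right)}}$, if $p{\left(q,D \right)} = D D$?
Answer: $- \frac{93605}{19872} \approx -4.7104$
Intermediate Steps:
$p{\left(q,D \right)} = D^{2}$
$\frac{-44988 - 48617}{-11104 + p{\left(4,176 \right)}} = \frac{-44988 - 48617}{-11104 + 176^{2}} = - \frac{93605}{-11104 + 30976} = - \frac{93605}{19872}$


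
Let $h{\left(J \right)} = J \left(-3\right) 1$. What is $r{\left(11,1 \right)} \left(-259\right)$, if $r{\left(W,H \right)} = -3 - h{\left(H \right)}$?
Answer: $0$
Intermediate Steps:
$h{\left(J \right)} = - 3 J$ ($h{\left(J \right)} = - 3 J 1 = - 3 J$)
$r{\left(W,H \right)} = -3 + 3 H$ ($r{\left(W,H \right)} = -3 - - 3 H = -3 + 3 H$)
$r{\left(11,1 \right)} \left(-259\right) = \left(-3 + 3 \cdot 1\right) \left(-259\right) = \left(-3 + 3\right) \left(-259\right) = 0 \left(-259\right) = 0$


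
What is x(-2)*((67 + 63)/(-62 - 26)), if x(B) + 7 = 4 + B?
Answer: 325/44 ≈ 7.3864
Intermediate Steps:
x(B) = -3 + B (x(B) = -7 + (4 + B) = -3 + B)
x(-2)*((67 + 63)/(-62 - 26)) = (-3 - 2)*((67 + 63)/(-62 - 26)) = -650/(-88) = -650*(-1)/88 = -5*(-65/44) = 325/44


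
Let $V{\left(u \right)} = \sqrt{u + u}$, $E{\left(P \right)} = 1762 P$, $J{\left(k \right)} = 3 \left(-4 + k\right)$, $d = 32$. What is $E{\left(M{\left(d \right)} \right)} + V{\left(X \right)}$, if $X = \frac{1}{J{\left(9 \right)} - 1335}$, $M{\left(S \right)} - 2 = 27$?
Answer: $51098 + \frac{i \sqrt{165}}{330} \approx 51098.0 + 0.038925 i$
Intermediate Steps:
$M{\left(S \right)} = 29$ ($M{\left(S \right)} = 2 + 27 = 29$)
$J{\left(k \right)} = -12 + 3 k$
$X = - \frac{1}{1320}$ ($X = \frac{1}{\left(-12 + 3 \cdot 9\right) - 1335} = \frac{1}{\left(-12 + 27\right) - 1335} = \frac{1}{15 - 1335} = \frac{1}{-1320} = - \frac{1}{1320} \approx -0.00075758$)
$V{\left(u \right)} = \sqrt{2} \sqrt{u}$ ($V{\left(u \right)} = \sqrt{2 u} = \sqrt{2} \sqrt{u}$)
$E{\left(M{\left(d \right)} \right)} + V{\left(X \right)} = 1762 \cdot 29 + \sqrt{2} \sqrt{- \frac{1}{1320}} = 51098 + \sqrt{2} \frac{i \sqrt{330}}{660} = 51098 + \frac{i \sqrt{165}}{330}$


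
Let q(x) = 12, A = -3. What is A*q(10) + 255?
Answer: 219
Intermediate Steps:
A*q(10) + 255 = -3*12 + 255 = -36 + 255 = 219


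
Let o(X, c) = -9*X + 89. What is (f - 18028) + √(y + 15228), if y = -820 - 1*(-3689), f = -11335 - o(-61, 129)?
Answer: -30001 + √18097 ≈ -29866.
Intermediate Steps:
o(X, c) = 89 - 9*X
f = -11973 (f = -11335 - (89 - 9*(-61)) = -11335 - (89 + 549) = -11335 - 1*638 = -11335 - 638 = -11973)
y = 2869 (y = -820 + 3689 = 2869)
(f - 18028) + √(y + 15228) = (-11973 - 18028) + √(2869 + 15228) = -30001 + √18097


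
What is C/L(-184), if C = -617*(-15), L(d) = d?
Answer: -9255/184 ≈ -50.299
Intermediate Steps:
C = 9255
C/L(-184) = 9255/(-184) = 9255*(-1/184) = -9255/184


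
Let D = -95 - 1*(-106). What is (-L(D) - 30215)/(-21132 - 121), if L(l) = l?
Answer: 30226/21253 ≈ 1.4222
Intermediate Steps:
D = 11 (D = -95 + 106 = 11)
(-L(D) - 30215)/(-21132 - 121) = (-1*11 - 30215)/(-21132 - 121) = (-11 - 30215)/(-21253) = -30226*(-1/21253) = 30226/21253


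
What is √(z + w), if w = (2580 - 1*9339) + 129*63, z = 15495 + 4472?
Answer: √21335 ≈ 146.06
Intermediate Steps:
z = 19967
w = 1368 (w = (2580 - 9339) + 8127 = -6759 + 8127 = 1368)
√(z + w) = √(19967 + 1368) = √21335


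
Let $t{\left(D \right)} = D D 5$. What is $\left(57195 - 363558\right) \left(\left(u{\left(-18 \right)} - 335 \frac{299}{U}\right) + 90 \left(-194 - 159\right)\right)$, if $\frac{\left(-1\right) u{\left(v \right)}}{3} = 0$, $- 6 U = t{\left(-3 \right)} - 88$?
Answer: $\frac{602646657300}{43} \approx 1.4015 \cdot 10^{10}$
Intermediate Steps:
$t{\left(D \right)} = 5 D^{2}$ ($t{\left(D \right)} = D^{2} \cdot 5 = 5 D^{2}$)
$U = \frac{43}{6}$ ($U = - \frac{5 \left(-3\right)^{2} - 88}{6} = - \frac{5 \cdot 9 - 88}{6} = - \frac{45 - 88}{6} = \left(- \frac{1}{6}\right) \left(-43\right) = \frac{43}{6} \approx 7.1667$)
$u{\left(v \right)} = 0$ ($u{\left(v \right)} = \left(-3\right) 0 = 0$)
$\left(57195 - 363558\right) \left(\left(u{\left(-18 \right)} - 335 \frac{299}{U}\right) + 90 \left(-194 - 159\right)\right) = \left(57195 - 363558\right) \left(\left(0 - 335 \frac{299}{\frac{43}{6}}\right) + 90 \left(-194 - 159\right)\right) = - 306363 \left(\left(0 - 335 \cdot 299 \cdot \frac{6}{43}\right) + 90 \left(-353\right)\right) = - 306363 \left(\left(0 - \frac{600990}{43}\right) - 31770\right) = - 306363 \left(- \frac{600990}{43} - 31770\right) = \left(-306363\right) \left(- \frac{1967100}{43}\right) = \frac{602646657300}{43}$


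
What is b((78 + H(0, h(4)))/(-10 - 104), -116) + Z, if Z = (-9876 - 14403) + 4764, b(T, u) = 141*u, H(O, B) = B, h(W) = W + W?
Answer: -35871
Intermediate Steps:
h(W) = 2*W
Z = -19515 (Z = -24279 + 4764 = -19515)
b((78 + H(0, h(4)))/(-10 - 104), -116) + Z = 141*(-116) - 19515 = -16356 - 19515 = -35871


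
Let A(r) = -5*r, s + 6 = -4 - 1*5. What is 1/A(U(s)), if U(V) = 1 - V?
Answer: -1/80 ≈ -0.012500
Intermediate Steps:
s = -15 (s = -6 + (-4 - 1*5) = -6 + (-4 - 5) = -6 - 9 = -15)
1/A(U(s)) = 1/(-5*(1 - 1*(-15))) = 1/(-5*(1 + 15)) = 1/(-5*16) = 1/(-80) = -1/80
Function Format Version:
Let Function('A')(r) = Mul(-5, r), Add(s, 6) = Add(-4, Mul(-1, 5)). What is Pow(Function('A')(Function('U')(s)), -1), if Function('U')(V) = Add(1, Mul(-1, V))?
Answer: Rational(-1, 80) ≈ -0.012500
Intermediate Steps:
s = -15 (s = Add(-6, Add(-4, Mul(-1, 5))) = Add(-6, Add(-4, -5)) = Add(-6, -9) = -15)
Pow(Function('A')(Function('U')(s)), -1) = Pow(Mul(-5, Add(1, Mul(-1, -15))), -1) = Pow(Mul(-5, Add(1, 15)), -1) = Pow(Mul(-5, 16), -1) = Pow(-80, -1) = Rational(-1, 80)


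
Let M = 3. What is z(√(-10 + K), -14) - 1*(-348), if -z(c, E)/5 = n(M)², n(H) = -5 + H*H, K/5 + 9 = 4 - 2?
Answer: 268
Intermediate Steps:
K = -35 (K = -45 + 5*(4 - 2) = -45 + 5*2 = -45 + 10 = -35)
n(H) = -5 + H²
z(c, E) = -80 (z(c, E) = -5*(-5 + 3²)² = -5*(-5 + 9)² = -5*4² = -5*16 = -80)
z(√(-10 + K), -14) - 1*(-348) = -80 - 1*(-348) = -80 + 348 = 268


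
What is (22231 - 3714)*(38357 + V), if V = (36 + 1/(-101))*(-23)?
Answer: 70187799684/101 ≈ 6.9493e+8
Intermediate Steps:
V = -83605/101 (V = (36 - 1/101)*(-23) = (3635/101)*(-23) = -83605/101 ≈ -827.77)
(22231 - 3714)*(38357 + V) = (22231 - 3714)*(38357 - 83605/101) = 18517*(3790452/101) = 70187799684/101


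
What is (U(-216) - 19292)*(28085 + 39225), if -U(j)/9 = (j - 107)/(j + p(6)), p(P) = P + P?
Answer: -2599007375/2 ≈ -1.2995e+9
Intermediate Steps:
p(P) = 2*P
U(j) = -9*(-107 + j)/(12 + j) (U(j) = -9*(j - 107)/(j + 2*6) = -9*(-107 + j)/(j + 12) = -9*(-107 + j)/(12 + j))
(U(-216) - 19292)*(28085 + 39225) = (9*(107 - 1*(-216))/(12 - 216) - 19292)*(28085 + 39225) = (9*(107 + 216)/(-204) - 19292)*67310 = (9*(-1/204)*323 - 19292)*67310 = (-57/4 - 19292)*67310 = -77225/4*67310 = -2599007375/2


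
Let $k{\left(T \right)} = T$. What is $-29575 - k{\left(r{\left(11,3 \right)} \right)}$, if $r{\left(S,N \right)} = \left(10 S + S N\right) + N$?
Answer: $-29721$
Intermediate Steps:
$r{\left(S,N \right)} = N + 10 S + N S$ ($r{\left(S,N \right)} = \left(10 S + N S\right) + N = N + 10 S + N S$)
$-29575 - k{\left(r{\left(11,3 \right)} \right)} = -29575 - \left(3 + 10 \cdot 11 + 3 \cdot 11\right) = -29575 - \left(3 + 110 + 33\right) = -29575 - 146 = -29721$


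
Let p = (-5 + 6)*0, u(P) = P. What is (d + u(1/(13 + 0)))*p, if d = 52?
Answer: 0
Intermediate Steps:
p = 0 (p = 1*0 = 0)
(d + u(1/(13 + 0)))*p = (52 + 1/(13 + 0))*0 = (52 + 1/13)*0 = (677/13)*0 = 0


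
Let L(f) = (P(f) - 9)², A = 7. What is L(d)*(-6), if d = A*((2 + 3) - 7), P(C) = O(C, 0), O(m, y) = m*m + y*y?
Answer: -209814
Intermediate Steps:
O(m, y) = m² + y²
P(C) = C² (P(C) = C² + 0² = C² + 0 = C²)
d = -14 (d = 7*((2 + 3) - 7) = 7*(5 - 7) = 7*(-2) = -14)
L(f) = (-9 + f²)² (L(f) = (f² - 9)² = (-9 + f²)²)
L(d)*(-6) = (-9 + (-14)²)²*(-6) = (-9 + 196)²*(-6) = 187²*(-6) = 34969*(-6) = -209814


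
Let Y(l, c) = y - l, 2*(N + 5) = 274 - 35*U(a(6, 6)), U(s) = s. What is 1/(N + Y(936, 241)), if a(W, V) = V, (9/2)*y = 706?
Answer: -9/6769 ≈ -0.0013296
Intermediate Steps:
y = 1412/9 (y = (2/9)*706 = 1412/9 ≈ 156.89)
N = 27 (N = -5 + (274 - 35*6)/2 = -5 + (274 - 210)/2 = -5 + (½)*64 = -5 + 32 = 27)
Y(l, c) = 1412/9 - l
1/(N + Y(936, 241)) = 1/(27 + (1412/9 - 1*936)) = 1/(27 + (1412/9 - 936)) = 1/(27 - 7012/9) = 1/(-6769/9) = -9/6769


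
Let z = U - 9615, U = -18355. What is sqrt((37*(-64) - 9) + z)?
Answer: I*sqrt(30347) ≈ 174.2*I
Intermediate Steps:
z = -27970 (z = -18355 - 9615 = -27970)
sqrt((37*(-64) - 9) + z) = sqrt((37*(-64) - 9) - 27970) = sqrt((-2368 - 9) - 27970) = sqrt(-2377 - 27970) = sqrt(-30347) = I*sqrt(30347)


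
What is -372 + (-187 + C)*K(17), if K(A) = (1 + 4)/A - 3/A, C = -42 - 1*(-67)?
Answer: -6648/17 ≈ -391.06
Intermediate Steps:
C = 25 (C = -42 + 67 = 25)
K(A) = 2/A (K(A) = 5/A - 3/A = 2/A)
-372 + (-187 + C)*K(17) = -372 + (-187 + 25)*(2/17) = -372 - 324/17 = -6648/17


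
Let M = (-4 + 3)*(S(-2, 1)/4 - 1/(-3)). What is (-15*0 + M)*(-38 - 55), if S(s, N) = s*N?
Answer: -31/2 ≈ -15.500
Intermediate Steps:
S(s, N) = N*s
M = 1/6 (M = (-4 + 3)*((1*(-2))/4 - 1/(-3)) = -(-2*1/4 - 1*(-1/3)) = -(-1/2 + 1/3) = -1*(-1/6) = 1/6 ≈ 0.16667)
(-15*0 + M)*(-38 - 55) = (-15*0 + 1/6)*(-38 - 55) = (0 + 1/6)*(-93) = (1/6)*(-93) = -31/2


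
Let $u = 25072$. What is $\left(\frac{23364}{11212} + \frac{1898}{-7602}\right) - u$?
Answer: $- \frac{267102636022}{10654203} \approx -25070.0$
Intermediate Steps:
$\left(\frac{23364}{11212} + \frac{1898}{-7602}\right) - u = \left(\frac{23364}{11212} + \frac{1898}{-7602}\right) - 25072 = \left(23364 \cdot \frac{1}{11212} + 1898 \left(- \frac{1}{7602}\right)\right) - 25072 = \left(\frac{5841}{2803} - \frac{949}{3801}\right) - 25072 = \frac{19541594}{10654203} - 25072 = - \frac{267102636022}{10654203}$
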